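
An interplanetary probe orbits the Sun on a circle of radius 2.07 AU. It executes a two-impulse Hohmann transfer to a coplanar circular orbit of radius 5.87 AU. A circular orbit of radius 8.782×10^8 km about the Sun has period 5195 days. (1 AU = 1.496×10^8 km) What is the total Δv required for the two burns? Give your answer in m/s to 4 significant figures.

Δv = 7888 m/s

From Kepler's third law T² = 4π²r³/μ at r = 8.782×10^8 km, T = 5195 days = 5195 × 86400 s = 4.48848×10^8 s: μ = 4π²r³/T² = 1.32722×10^11 km³/s².
In km: r₁ = 2.07 × 1.496×10^8 = 3.09672×10^8 km; r₂ = 5.87 × 1.496×10^8 = 8.78152×10^8 km.
The Hohmann ellipse has a_t = (r₁ + r₂)/2 = 5.93912×10^8 km.
At r₁ the circular-orbit speed is v₁ = √(μ/r₁) = 20.702 km/s.
Transfer-orbit speed at r₁ (vis-viva equation): v_p = √[μ(2/r₁ − 1/a_t)] = 25.173 km/s.
First burn Δv₁ = |v_p − v₁| = 4.471 km/s.
At r₂, v₂ = √(μ/r₂) = 12.294 km/s.
Transfer-orbit speed at r₂: v_a = √[μ(2/r₂ − 1/a_t)] = 8.8772 km/s.
Second burn Δv₂ = |v₂ − v_a| = 3.417 km/s.
Total Δv = Δv₁ + Δv₂ = 7.888 km/s.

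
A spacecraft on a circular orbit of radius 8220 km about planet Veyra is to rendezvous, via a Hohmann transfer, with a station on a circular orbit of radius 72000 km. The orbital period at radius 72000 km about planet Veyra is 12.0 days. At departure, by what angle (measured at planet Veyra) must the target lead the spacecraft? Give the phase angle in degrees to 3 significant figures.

From Kepler's third law T² = 4π²r³/μ at r = 72000 km, T = 12.0 days = 12.0 × 86400 s = 1.0368×10^6 s: μ = 4π²r³/T² = 13707.8 km³/s².
Transfer-ellipse semi-major axis a_t = (r₁ + r₂)/2 = (8220 + 72000)/2 = 40110 km.
Transfer time t = π√(a_t³/μ) = 2.15549×10^5 s.
Target angular speed ω₂ = √(μ/r₂³) = 6.06017×10^-6 rad/s.
Angle swept by the target during transfer: ω₂·t = 1.30626 rad = 74.84°.
The spacecraft traverses 180° on the transfer ellipse, so the target must lead by 180° − 74.84° = 105°.

φ = 105°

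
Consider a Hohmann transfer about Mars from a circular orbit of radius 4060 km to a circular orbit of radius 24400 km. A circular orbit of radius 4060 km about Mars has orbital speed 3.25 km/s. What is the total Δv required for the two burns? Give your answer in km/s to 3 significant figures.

Δv = 1.62 km/s

From the circular-orbit relation v² = μ/r at r = 4060 km: μ = v²r = (3.25)² × 4060 = 42883.8 km³/s².
Transfer-ellipse semi-major axis a_t = (r₁ + r₂)/2 = (4060 + 24400)/2 = 14230 km.
Circular speed at r₁: v₁ = √(μ/r₁) = √(42883.8/4060) = 3.2500 km/s.
On the transfer ellipse at r₁, v² = μ(2/r − 1/a) gives v_p = √[μ(2/r₁ − 1/a_t)] = 4.2557 km/s.
First burn Δv₁ = |v_p − v₁| = 1.0057 km/s.
At r₂, v₂ = √(μ/r₂) = 1.32572 km/s.
Transfer-orbit speed at r₂: v_a = √[μ(2/r₂ − 1/a_t)] = 0.708128 km/s.
Second burn Δv₂ = |v₂ − v_a| = 0.61759 km/s.
Δv = Δv₁ + Δv₂ = 1.0057 + 0.61759 = 1.623 km/s.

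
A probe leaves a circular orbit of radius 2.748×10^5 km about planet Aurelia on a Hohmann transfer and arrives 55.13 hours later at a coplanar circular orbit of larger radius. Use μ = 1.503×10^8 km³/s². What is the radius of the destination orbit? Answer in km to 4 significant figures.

Transfer time t = 55.13 hours = 1.98468×10^5 s, and t = π√(a_t³/μ).
So a_t = (μ t²/π²)^(1/3) = (1.503×10^8 × (1.98468×10^5)² / π²)^(1/3) = 8.4336×10^5 km.
Since a_t = (r₁ + r₂)/2, r₂ = 2a_t − r₁ = 2×8.4336×10^5 − 2.748×10^5 = 1.41192×10^6 km.

r₂ = 1.412×10^6 km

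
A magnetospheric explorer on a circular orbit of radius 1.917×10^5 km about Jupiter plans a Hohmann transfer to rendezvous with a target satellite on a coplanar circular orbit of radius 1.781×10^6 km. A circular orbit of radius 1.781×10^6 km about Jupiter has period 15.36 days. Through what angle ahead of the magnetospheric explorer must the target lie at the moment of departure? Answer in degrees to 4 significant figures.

From Kepler's third law T² = 4π²r³/μ at r = 1.781×10^6 km, T = 15.36 days = 15.36 × 86400 s = 1.327104×10^6 s: μ = 4π²r³/T² = 1.26631×10^8 km³/s².
Semi-major axis of the transfer orbit: a_t = (1.917×10^5 + 1.781×10^6)/2 = 9.8635×10^5 km.
The half-period of the transfer ellipse is t = π√(a_t³/μ) = 2.7348×10^5 s.
Target angular speed ω₂ = √(μ/r₂³) = 4.7345×10^-6 rad/s.
Angle swept by the target during transfer: ω₂·t = 1.2948 rad = 74.19°.
The magnetospheric explorer traverses 180° on the transfer ellipse, so the target must lead by 180° − 74.19° = 105.8°.

φ = 105.8°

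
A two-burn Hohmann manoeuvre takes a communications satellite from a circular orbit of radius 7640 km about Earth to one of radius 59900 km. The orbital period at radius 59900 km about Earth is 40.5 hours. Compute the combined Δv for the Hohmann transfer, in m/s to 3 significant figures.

Δv = 3750 m/s

From Kepler's third law T² = 4π²r³/μ at r = 59900 km, T = 40.5 hours = 40.5 × 3600 s = 1.458×10^5 s: μ = 4π²r³/T² = 3.99140×10^5 km³/s².
Semi-major axis of the transfer orbit: a_t = (7640 + 59900)/2 = 33770 km.
At r₁ the circular-orbit speed is v₁ = √(μ/r₁) = 7.228 km/s.
Transfer-orbit speed at r₁ (vis-viva): v_p = √[μ(2/r₁ − 1/a_t)] = 9.626 km/s.
First burn Δv₁ = |v_p − v₁| = 2.398 km/s.
At r₂, v₂ = √(μ/r₂) = 2.5814 km/s.
Transfer-orbit speed at r₂: v_a = √[μ(2/r₂ − 1/a_t)] = 1.2278 km/s.
Second burn Δv₂ = |v₂ − v_a| = 1.354 km/s.
Δv = Δv₁ + Δv₂ = 2.398 + 1.354 = 3.752 km/s.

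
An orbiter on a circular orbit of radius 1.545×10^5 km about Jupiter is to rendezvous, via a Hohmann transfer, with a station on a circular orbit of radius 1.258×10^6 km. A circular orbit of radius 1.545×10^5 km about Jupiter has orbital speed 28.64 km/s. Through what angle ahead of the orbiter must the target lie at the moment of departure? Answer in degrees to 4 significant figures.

From the circular-orbit relation v² = μ/r at r = 1.545×10^5 km: μ = v²r = (28.64)² × 1.545×10^5 = 1.26729×10^8 km³/s².
Transfer-ellipse semi-major axis a_t = (r₁ + r₂)/2 = (1.545×10^5 + 1.258×10^6)/2 = 7.0625×10^5 km.
The half-period of the transfer ellipse is t = π√(a_t³/μ) = 1.6563×10^5 s.
Target angular speed ω₂ = √(μ/r₂³) = 7.9784×10^-6 rad/s.
Angle swept by the target during transfer: ω₂·t = 1.3215 rad = 75.72°.
The orbiter traverses 180° on the transfer ellipse, so the target must lead by 180° − 75.72° = 104.3°.

φ = 104.3°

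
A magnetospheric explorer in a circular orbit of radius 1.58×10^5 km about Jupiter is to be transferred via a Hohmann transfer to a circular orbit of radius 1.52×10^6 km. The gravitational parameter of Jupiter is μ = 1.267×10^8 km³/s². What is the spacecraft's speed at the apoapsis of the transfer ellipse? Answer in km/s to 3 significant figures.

v = 3.96 km/s

Semi-major axis of the transfer orbit: a_t = (1.580×10^5 + 1.520×10^6)/2 = 8.390×10^5 km.
At apoapsis, r = 1.520×10^6 km.
From the vis-viva equation, v = √[μ(2/r − 1/a_t)] = 3.962 km/s.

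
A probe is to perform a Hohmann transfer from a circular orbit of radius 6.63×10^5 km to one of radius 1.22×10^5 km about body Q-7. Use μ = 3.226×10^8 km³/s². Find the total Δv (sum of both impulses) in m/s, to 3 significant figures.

Semi-major axis of the transfer orbit: a_t = (6.630×10^5 + 1.220×10^5)/2 = 3.925×10^5 km.
At r₁ the circular-orbit speed is v₁ = √(μ/r₁) = 22.06 km/s.
On the transfer ellipse at r₁, vis-viva gives v_a = √[μ(2/r₁ − 1/a_t)] = 12.30 km/s.
First burn Δv₁ = |v_a − v₁| = 9.760 km/s.
At r₂, v₂ = √(μ/r₂) = 51.42 km/s.
Transfer-orbit speed at r₂: v_p = √[μ(2/r₂ − 1/a_t)] = 66.83 km/s.
Second burn Δv₂ = |v₂ − v_p| = 15.41 km/s.
Δv = Δv₁ + Δv₂ = 9.760 + 15.41 = 25.17 km/s.

Δv = 25200 m/s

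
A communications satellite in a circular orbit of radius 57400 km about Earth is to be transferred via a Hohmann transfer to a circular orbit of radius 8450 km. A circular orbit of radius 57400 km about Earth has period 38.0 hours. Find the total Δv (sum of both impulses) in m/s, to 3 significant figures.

Δv = 3500 m/s

From Kepler's third law T² = 4π²r³/μ at r = 57400 km, T = 38.0 hours = 38.0 × 3600 s = 1.368×10^5 s: μ = 4π²r³/T² = 3.98954×10^5 km³/s².
Semi-major axis of the transfer orbit: a_t = (57400 + 8450)/2 = 32925 km.
At r₁ the circular-orbit speed is v₁ = √(μ/r₁) = 2.6364 km/s.
On the transfer ellipse at r₁, vis-viva equation gives v_a = √[μ(2/r₁ − 1/a_t)] = 1.3356 km/s.
First burn Δv₁ = |v_a − v₁| = 1.301 km/s.
At r₂, v₂ = √(μ/r₂) = 6.871 km/s.
Transfer-orbit speed at r₂: v_p = √[μ(2/r₂ − 1/a_t)] = 9.072 km/s.
Second burn Δv₂ = |v₂ − v_p| = 2.201 km/s.
Δv = Δv₁ + Δv₂ = 1.301 + 2.201 = 3.502 km/s.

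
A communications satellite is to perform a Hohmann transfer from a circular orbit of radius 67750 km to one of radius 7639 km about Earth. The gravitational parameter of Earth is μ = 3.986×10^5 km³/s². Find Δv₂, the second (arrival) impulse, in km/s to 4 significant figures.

The Hohmann ellipse has a_t = (r₁ + r₂)/2 = 37694.5 km.
Circular speed at r = 7639 km: v_c = √(μ/r) = 7.2235 km/s.
Transfer-orbit speed at the same r (vis-viva, a = a_t): v_t = √[μ(2/r − 1/a_t)] = 9.6843 km/s.
Δv₂ = |v_t − v_c| = |9.6843 − 7.2235| = 2.461 km/s.

Δv₂ = 2.461 km/s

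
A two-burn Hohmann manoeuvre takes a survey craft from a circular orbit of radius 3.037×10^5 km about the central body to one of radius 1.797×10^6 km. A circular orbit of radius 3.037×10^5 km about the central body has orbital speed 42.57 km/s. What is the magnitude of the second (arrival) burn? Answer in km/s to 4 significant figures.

From the circular-orbit relation v² = μ/r at r = 3.037×10^5 km: μ = v²r = (42.57)² × 3.037×10^5 = 5.50367×10^8 km³/s².
Semi-major axis of the transfer orbit: a_t = (3.037×10^5 + 1.797×10^6)/2 = 1.05035×10^6 km.
Circular speed at r = 1.797×10^6 km: v_c = √(μ/r) = 17.50 km/s.
Transfer-orbit speed at the same r (vis-viva, a = a_t): v_t = √[μ(2/r − 1/a_t)] = 9.410 km/s.
Δv₂ = |v_t − v_c| = |9.410 − 17.50| = 8.090 km/s.

Δv₂ = 8.090 km/s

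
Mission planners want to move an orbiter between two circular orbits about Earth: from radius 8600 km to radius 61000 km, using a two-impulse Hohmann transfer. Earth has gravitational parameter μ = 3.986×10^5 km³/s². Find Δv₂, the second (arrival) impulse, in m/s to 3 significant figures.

Δv₂ = 1290 m/s

Transfer-ellipse semi-major axis a_t = (r₁ + r₂)/2 = (8600 + 61000)/2 = 34800 km.
Circular speed at r = 61000 km: v_c = √(μ/r) = 2.556 km/s.
Vis-viva on the transfer ellipse at r = 61000 km gives v_t = √[μ(2/r − 1/a_t)] = 1.271 km/s.
Δv₂ = |v_t − v_c| = |1.271 − 2.556| = 1.285 km/s.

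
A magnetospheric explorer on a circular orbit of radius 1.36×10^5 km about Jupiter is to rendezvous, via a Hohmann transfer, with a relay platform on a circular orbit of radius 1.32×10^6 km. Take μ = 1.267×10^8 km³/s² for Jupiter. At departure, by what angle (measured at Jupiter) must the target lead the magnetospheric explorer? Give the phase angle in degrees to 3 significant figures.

φ = 106°

Transfer-ellipse semi-major axis a_t = (r₁ + r₂)/2 = (1.360×10^5 + 1.320×10^6)/2 = 7.280×10^5 km.
The half-period of the transfer ellipse is t = π√(a_t³/μ) = 1.7336×10^5 s.
Target angular speed ω₂ = √(μ/r₂³) = 7.4221×10^-6 rad/s.
Angle swept by the target during transfer: ω₂·t = 1.2867 rad = 73.72°.
The magnetospheric explorer traverses 180° on the transfer ellipse, so the target must lead by 180° − 73.72° = 106°.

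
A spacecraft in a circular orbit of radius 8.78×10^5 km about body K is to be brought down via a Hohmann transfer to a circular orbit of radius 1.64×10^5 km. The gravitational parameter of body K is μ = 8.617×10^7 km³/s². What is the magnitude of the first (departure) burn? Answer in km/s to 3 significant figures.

Semi-major axis of the transfer orbit: a_t = (8.780×10^5 + 1.640×10^5)/2 = 5.210×10^5 km.
Circular speed at r = 8.780×10^5 km: v_c = √(μ/r) = 9.907 km/s.
Transfer-orbit speed at the same r (vis-viva, a = a_t): v_t = √[μ(2/r − 1/a_t)] = 5.558 km/s.
Δv₁ = |v_t − v_c| = |5.558 − 9.907| = 4.349 km/s.

Δv₁ = 4.35 km/s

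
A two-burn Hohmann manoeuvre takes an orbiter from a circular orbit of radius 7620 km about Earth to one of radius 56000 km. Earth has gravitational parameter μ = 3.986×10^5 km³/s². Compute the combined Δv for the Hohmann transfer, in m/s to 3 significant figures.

The Hohmann ellipse has a_t = (r₁ + r₂)/2 = 31810 km.
At r₁ the circular-orbit speed is v₁ = √(μ/r₁) = 7.2325 km/s.
Transfer-orbit speed at r₁ (vis-viva equation): v_p = √[μ(2/r₁ − 1/a_t)] = 9.5963 km/s.
First burn Δv₁ = |v_p − v₁| = 2.364 km/s.
At r₂, v₂ = √(μ/r₂) = 2.668 km/s.
Transfer-orbit speed at r₂: v_a = √[μ(2/r₂ − 1/a_t)] = 1.306 km/s.
Second burn Δv₂ = |v₂ − v_a| = 1.362 km/s.
Δv = Δv₁ + Δv₂ = 2.364 + 1.362 = 3.726 km/s.

Δv = 3730 m/s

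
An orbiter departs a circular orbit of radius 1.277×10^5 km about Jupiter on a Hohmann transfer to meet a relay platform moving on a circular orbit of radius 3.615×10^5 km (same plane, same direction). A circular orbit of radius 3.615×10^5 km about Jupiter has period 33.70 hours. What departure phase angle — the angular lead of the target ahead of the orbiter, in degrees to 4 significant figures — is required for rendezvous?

From Kepler's third law T² = 4π²r³/μ at r = 3.615×10^5 km, T = 33.70 hours = 33.70 × 3600 s = 1.2132×10^5 s: μ = 4π²r³/T² = 1.26713×10^8 km³/s².
Transfer-ellipse semi-major axis a_t = (r₁ + r₂)/2 = (1.277×10^5 + 3.615×10^5)/2 = 2.446×10^5 km.
Transfer time t = π√(a_t³/μ) = 33762 s.
The target's mean motion on its circular orbit is ω₂ = √(μ/r₂³) = 5.1790×10^-5 rad/s.
Angle swept by the target during transfer: ω₂·t = 1.7485 rad = 100.18°.
Arrival is 180° from departure on the ellipse, so φ = 180° − 100.18° = 79.82°.

φ = 79.82°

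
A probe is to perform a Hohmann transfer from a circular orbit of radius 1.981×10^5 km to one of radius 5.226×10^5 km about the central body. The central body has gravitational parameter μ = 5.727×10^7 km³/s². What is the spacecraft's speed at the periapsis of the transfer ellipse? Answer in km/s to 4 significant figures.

v = 20.48 km/s

The Hohmann ellipse has a_t = (r₁ + r₂)/2 = 3.6035×10^5 km.
At periapsis, r = 1.981×10^5 km.
Vis-viva: v = √[μ(2/r − 1/a_t)] = √[5.727×10^7 × (2/1.981×10^5 − 1/3.6035×10^5)] = 20.48 km/s.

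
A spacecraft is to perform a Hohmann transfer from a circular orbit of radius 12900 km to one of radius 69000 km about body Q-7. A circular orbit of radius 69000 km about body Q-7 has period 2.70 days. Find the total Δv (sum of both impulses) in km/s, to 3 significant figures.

From Kepler's third law T² = 4π²r³/μ at r = 69000 km, T = 2.70 days = 2.70 × 86400 s = 2.3328×10^5 s: μ = 4π²r³/T² = 2.38315×10^5 km³/s².
The Hohmann ellipse has a_t = (r₁ + r₂)/2 = 40950 km.
Circular speed at r₁: v₁ = √(μ/r₁) = √(2.38315×10^5/12900) = 4.29815 km/s.
Transfer-orbit speed at r₁ (vis-viva): v_p = √[μ(2/r₁ − 1/a_t)] = 5.57929 km/s.
First burn Δv₁ = |v_p − v₁| = 1.28114 km/s.
At r₂, v₂ = √(μ/r₂) = 1.858452 km/s.
Transfer-orbit speed at r₂: v_a = √[μ(2/r₂ − 1/a_t)] = 1.043084 km/s.
Second burn Δv₂ = |v₂ − v_a| = 0.815368 km/s.
Total Δv = Δv₁ + Δv₂ = 2.097 km/s.

Δv = 2.10 km/s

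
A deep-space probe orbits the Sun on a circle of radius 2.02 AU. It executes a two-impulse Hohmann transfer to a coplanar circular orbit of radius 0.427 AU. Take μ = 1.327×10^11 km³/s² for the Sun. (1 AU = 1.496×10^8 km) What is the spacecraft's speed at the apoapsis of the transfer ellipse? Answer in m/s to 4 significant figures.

v = 12380 m/s

In km: r₁ = 2.02 × 1.496×10^8 = 3.02192×10^8 km; r₂ = 0.427 × 1.496×10^8 = 6.38792×10^7 km.
Transfer-ellipse semi-major axis a_t = (r₁ + r₂)/2 = (3.02192×10^8 + 6.38792×10^7)/2 = 1.830356×10^8 km.
The apoapsis of the transfer ellipse is at r = 3.02192×10^8 km.
Vis-viva: v = √[μ(2/r − 1/a_t)] = √[1.327×10^11 × (2/3.02192×10^8 − 1/1.830356×10^8)] = 12.38 km/s.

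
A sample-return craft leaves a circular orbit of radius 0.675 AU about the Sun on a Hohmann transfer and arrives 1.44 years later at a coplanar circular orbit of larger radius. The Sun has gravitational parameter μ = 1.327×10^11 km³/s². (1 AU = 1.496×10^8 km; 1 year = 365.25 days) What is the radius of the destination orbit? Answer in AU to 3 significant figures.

In km: r₁ = 0.675 × 1.496×10^8 = 1.0098×10^8 km.
Transfer time t = 1.44 years × 365.25 × 86400 s = 4.5442944×10^7 s, and t = π√(a_t³/μ).
So a_t = (μ t²/π²)^(1/3) = (1.327×10^11 × (4.5442944×10^7)² / π²)^(1/3) = 3.0281×10^8 km.
Since a_t = (r₁ + r₂)/2, r₂ = 2a_t − r₁ = 2×3.0281×10^8 − 1.0098×10^8 = 5.0464×10^8 km.
In AU: r₂ = 5.0464×10^8 / 1.496×10^8 = 3.37 AU.

r₂ = 3.37 AU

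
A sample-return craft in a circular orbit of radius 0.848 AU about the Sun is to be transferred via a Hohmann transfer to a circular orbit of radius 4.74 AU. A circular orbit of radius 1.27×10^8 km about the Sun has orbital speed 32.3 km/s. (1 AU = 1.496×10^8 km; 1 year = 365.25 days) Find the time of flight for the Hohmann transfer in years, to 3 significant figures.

From the circular-orbit relation v² = μ/r at r = 1.27×10^8 km: μ = v²r = (32.3)² × 1.27×10^8 = 1.32498×10^11 km³/s².
In km: r₁ = 0.848 × 1.496×10^8 = 1.268608×10^8 km; r₂ = 4.74 × 1.496×10^8 = 7.09104×10^8 km.
Semi-major axis of the transfer orbit: a_t = (1.268608×10^8 + 7.09104×10^8)/2 = 4.179824×10^8 km.
Half the transfer-orbit period gives t = π√(a_t³/μ) = 7.375×10^7 s.
Converting: 7.375×10^7 s ÷ 3.15576×10^7 s/year (365.25 × 86400) = 2.34 years.

t = 2.34 years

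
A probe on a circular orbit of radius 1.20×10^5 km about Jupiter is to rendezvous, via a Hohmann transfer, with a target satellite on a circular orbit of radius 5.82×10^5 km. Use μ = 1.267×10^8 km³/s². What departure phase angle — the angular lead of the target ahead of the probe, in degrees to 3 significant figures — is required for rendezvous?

The Hohmann ellipse has a_t = (r₁ + r₂)/2 = 3.510×10^5 km.
Transfer time t = π√(a_t³/μ) = 58039.3 s.
Target angular speed ω₂ = √(μ/r₂³) = 2.53515×10^-5 rad/s.
Angle swept by the target during transfer: ω₂·t = 1.47138 rad = 84.30°.
Arrival is 180° from departure on the ellipse, so φ = 180° − 84.30° = 95.7°.

φ = 95.7°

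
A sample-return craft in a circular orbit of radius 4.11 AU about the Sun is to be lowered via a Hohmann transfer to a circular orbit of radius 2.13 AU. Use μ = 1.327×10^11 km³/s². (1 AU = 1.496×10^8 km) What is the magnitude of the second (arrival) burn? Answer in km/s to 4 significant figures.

In km: r₁ = 4.11 × 1.496×10^8 = 6.14856×10^8 km; r₂ = 2.13 × 1.496×10^8 = 3.18648×10^8 km.
The Hohmann ellipse has a_t = (r₁ + r₂)/2 = 4.66752×10^8 km.
Circular speed at r = 3.18648×10^8 km: v_c = √(μ/r) = 20.407 km/s.
Vis-viva on the transfer ellipse at r = 3.18648×10^8 km gives v_t = √[μ(2/r − 1/a_t)] = 23.422 km/s.
Δv₂ = |v_t − v_c| = |23.422 − 20.407| = 3.015 km/s.

Δv₂ = 3.015 km/s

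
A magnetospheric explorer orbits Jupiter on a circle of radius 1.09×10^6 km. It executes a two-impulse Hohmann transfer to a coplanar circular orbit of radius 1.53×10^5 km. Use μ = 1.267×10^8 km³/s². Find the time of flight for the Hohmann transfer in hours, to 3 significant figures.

t = 38.0 hours

Transfer-ellipse semi-major axis a_t = (r₁ + r₂)/2 = (1.090×10^6 + 1.530×10^5)/2 = 6.215×10^5 km.
Half the transfer-orbit period gives t = π√(a_t³/μ) = 1.367×10^5 s.
Converting: 1.367×10^5 s ÷ 3600 s/hour = 38.0 hours.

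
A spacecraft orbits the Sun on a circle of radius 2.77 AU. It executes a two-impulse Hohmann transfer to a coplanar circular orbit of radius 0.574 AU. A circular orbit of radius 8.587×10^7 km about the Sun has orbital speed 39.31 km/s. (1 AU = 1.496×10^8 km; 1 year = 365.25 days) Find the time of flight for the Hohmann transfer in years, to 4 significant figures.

t = 1.081 years

From the circular-orbit relation v² = μ/r at r = 8.587×10^7 km: μ = v²r = (39.31)² × 8.587×10^7 = 1.32693×10^11 km³/s².
In km: r₁ = 2.77 × 1.496×10^8 = 4.14392×10^8 km; r₂ = 0.574 × 1.496×10^8 = 8.58704×10^7 km.
Semi-major axis of the transfer orbit: a_t = (4.14392×10^8 + 8.58704×10^7)/2 = 2.501312×10^8 km.
By Kepler's third law the transfer-orbit period is T = 2π√(a_t³/μ), so t = T/2 = 3.412×10^7 s.
Converting: 3.412×10^7 s ÷ 3.15576×10^7 s/year (365.25 × 86400) = 1.081 years.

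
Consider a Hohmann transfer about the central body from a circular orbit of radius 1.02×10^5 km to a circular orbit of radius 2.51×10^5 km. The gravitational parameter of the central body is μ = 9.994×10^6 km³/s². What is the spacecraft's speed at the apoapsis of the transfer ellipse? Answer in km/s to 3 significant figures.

Semi-major axis of the transfer orbit: a_t = (1.020×10^5 + 2.510×10^5)/2 = 1.765×10^5 km.
The apoapsis of the transfer ellipse is at r = 2.510×10^5 km.
Applying v² = μ(2/r − 1/a_t): v = 4.797 km/s.

v = 4.80 km/s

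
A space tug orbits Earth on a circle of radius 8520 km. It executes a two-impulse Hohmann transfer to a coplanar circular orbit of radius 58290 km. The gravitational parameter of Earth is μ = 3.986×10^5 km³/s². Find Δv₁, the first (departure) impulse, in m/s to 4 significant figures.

The Hohmann ellipse has a_t = (r₁ + r₂)/2 = 33405 km.
Circular speed at r = 8520 km: v_c = √(μ/r) = 6.840 km/s.
Vis-viva on the transfer ellipse at r = 8520 km gives v_t = √[μ(2/r − 1/a_t)] = 9.035 km/s.
Δv₁ = |v_t − v_c| = |9.035 − 6.840| = 2.195 km/s.

Δv₁ = 2195 m/s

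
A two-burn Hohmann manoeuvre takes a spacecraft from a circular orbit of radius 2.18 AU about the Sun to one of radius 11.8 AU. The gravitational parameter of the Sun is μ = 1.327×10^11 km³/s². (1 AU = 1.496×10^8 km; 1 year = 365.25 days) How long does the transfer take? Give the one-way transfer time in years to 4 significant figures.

t = 9.241 years

In km: r₁ = 2.18 × 1.496×10^8 = 3.26128×10^8 km; r₂ = 11.8 × 1.496×10^8 = 1.76528×10^9 km.
Transfer-ellipse semi-major axis a_t = (r₁ + r₂)/2 = (3.26128×10^8 + 1.76528×10^9)/2 = 1.045704×10^9 km.
Half the transfer-orbit period gives t = π√(a_t³/μ) = 2.9163×10^8 s.
Converting: 2.9163×10^8 s ÷ 3.15576×10^7 s/year (365.25 × 86400) = 9.241 years.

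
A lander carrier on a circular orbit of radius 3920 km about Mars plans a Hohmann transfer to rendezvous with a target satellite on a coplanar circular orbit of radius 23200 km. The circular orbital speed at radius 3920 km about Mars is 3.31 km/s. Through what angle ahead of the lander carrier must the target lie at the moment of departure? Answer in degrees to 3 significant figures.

From the circular-orbit relation v² = μ/r at r = 3920 km: μ = v²r = (3.31)² × 3920 = 42947.9 km³/s².
The Hohmann ellipse has a_t = (r₁ + r₂)/2 = 13560 km.
The half-period of the transfer ellipse is t = π√(a_t³/μ) = 23937 s.
Target angular speed ω₂ = √(μ/r₂³) = 5.8646×10^-5 rad/s.
Angle swept by the target during transfer: ω₂·t = 1.4038 rad = 80.43°.
The lander carrier traverses 180° on the transfer ellipse, so the target must lead by 180° − 80.43° = 99.6°.

φ = 99.6°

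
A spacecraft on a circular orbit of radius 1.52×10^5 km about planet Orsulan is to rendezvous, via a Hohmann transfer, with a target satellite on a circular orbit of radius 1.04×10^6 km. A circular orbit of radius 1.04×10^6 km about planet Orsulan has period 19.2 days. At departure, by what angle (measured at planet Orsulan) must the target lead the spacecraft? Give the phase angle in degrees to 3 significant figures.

φ = 102°

From Kepler's third law T² = 4π²r³/μ at r = 1.04×10^6 km, T = 19.2 days = 19.2 × 86400 s = 1.65888×10^6 s: μ = 4π²r³/T² = 1.61373×10^7 km³/s².
Semi-major axis of the transfer orbit: a_t = (1.520×10^5 + 1.040×10^6)/2 = 5.960×10^5 km.
The half-period of the transfer ellipse is t = π√(a_t³/μ) = 3.598×10^5 s.
Target angular speed ω₂ = √(μ/r₂³) = 3.788×10^-6 rad/s.
Angle swept by the target during transfer: ω₂·t = 1.363 rad = 78.09°.
Arrival is 180° from departure on the ellipse, so φ = 180° − 78.09° = 102°.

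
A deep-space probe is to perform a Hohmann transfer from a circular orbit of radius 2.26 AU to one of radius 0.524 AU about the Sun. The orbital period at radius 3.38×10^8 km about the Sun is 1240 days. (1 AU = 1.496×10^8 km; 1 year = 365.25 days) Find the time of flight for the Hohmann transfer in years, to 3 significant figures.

From Kepler's third law T² = 4π²r³/μ at r = 3.38×10^8 km, T = 1240 days = 1240 × 86400 s = 1.07136×10^8 s: μ = 4π²r³/T² = 1.32813×10^11 km³/s².
In km: r₁ = 2.26 × 1.496×10^8 = 3.38096×10^8 km; r₂ = 0.524 × 1.496×10^8 = 7.83904×10^7 km.
Semi-major axis of the transfer orbit: a_t = (3.38096×10^8 + 7.83904×10^7)/2 = 2.082432×10^8 km.
Half the transfer-orbit period gives t = π√(a_t³/μ) = 2.591×10^7 s.
Converting: 2.591×10^7 s ÷ 3.15576×10^7 s/year (365.25 × 86400) = 0.821 years.

t = 0.821 years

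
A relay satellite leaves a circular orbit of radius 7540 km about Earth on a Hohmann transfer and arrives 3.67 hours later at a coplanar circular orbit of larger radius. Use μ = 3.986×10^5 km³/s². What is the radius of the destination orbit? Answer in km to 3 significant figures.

Transfer time t = 3.67 hours = 13212 s, and t = π√(a_t³/μ).
So a_t = (μ t²/π²)^(1/3) = (3.986×10^5 × (13212)² / π²)^(1/3) = 19175 km.
Since a_t = (r₁ + r₂)/2, r₂ = 2a_t − r₁ = 2×19175 − 7540 = 30810 km.

r₂ = 30800 km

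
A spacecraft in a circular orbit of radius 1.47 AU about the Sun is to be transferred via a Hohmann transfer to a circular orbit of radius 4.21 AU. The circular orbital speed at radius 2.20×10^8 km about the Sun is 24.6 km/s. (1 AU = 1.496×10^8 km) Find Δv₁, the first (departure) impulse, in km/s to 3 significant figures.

Δv₁ = 5.35 km/s

From the circular-orbit relation v² = μ/r at r = 2.20×10^8 km: μ = v²r = (24.6)² × 2.20×10^8 = 1.33135×10^11 km³/s².
In km: r₁ = 1.47 × 1.496×10^8 = 2.19912×10^8 km; r₂ = 4.21 × 1.496×10^8 = 6.29816×10^8 km.
The Hohmann ellipse has a_t = (r₁ + r₂)/2 = 4.24864×10^8 km.
Circular speed at r = 2.19912×10^8 km: v_c = √(μ/r) = 24.605 km/s.
Transfer-orbit speed at the same r (vis-viva, a = a_t): v_t = √[μ(2/r − 1/a_t)] = 29.957 km/s.
Δv₁ = |v_t − v_c| = |29.957 − 24.605| = 5.352 km/s.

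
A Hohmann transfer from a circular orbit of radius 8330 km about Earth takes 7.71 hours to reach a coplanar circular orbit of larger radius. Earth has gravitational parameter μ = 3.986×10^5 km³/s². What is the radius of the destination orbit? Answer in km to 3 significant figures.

Transfer time t = 7.71 hours = 27756 s, and t = π√(a_t³/μ).
So a_t = (μ t²/π²)^(1/3) = (3.986×10^5 × (27756)² / π²)^(1/3) = 31452 km.
Since a_t = (r₁ + r₂)/2, r₂ = 2a_t − r₁ = 2×31452 − 8330 = 54574 km.

r₂ = 54600 km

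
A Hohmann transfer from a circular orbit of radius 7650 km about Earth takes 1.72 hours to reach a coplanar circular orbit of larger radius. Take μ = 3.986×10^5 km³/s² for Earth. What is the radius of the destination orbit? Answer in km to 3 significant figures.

r₂ = 15500 km

Transfer time t = 1.72 hours = 6192 s, and t = π√(a_t³/μ).
So a_t = (μ t²/π²)^(1/3) = (3.986×10^5 × (6192)² / π²)^(1/3) = 11569 km.
Since a_t = (r₁ + r₂)/2, r₂ = 2a_t − r₁ = 2×11569 − 7650 = 15488 km.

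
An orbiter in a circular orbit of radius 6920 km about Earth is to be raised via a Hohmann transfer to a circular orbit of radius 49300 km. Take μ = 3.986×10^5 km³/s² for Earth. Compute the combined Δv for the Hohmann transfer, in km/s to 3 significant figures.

Transfer-ellipse semi-major axis a_t = (r₁ + r₂)/2 = (6920 + 49300)/2 = 28110 km.
At r₁ the circular-orbit speed is v₁ = √(μ/r₁) = 7.58954 km/s.
On the transfer ellipse at r₁, vis-viva gives v_p = √[μ(2/r₁ − 1/a_t)] = 10.0510 km/s.
First burn Δv₁ = |v_p − v₁| = 2.461 km/s.
Circular speed at r₂: v₂ = √(μ/r₂) = 2.8434 km/s.
Transfer-orbit speed at r₂: v_a = √[μ(2/r₂ − 1/a_t)] = 1.4108 km/s.
Second burn Δv₂ = |v₂ − v_a| = 1.433 km/s.
Total Δv = Δv₁ + Δv₂ = 3.894 km/s.

Δv = 3.89 km/s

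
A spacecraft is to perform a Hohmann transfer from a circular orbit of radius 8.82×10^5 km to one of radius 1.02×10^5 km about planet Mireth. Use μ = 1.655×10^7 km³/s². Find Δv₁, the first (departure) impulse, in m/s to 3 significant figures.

Δv₁ = 2360 m/s

Transfer-ellipse semi-major axis a_t = (r₁ + r₂)/2 = (8.820×10^5 + 1.020×10^5)/2 = 4.920×10^5 km.
On the circular orbit at r = 8.820×10^5 km, v_c = √(μ/r) = 4.33176 km/s.
Transfer-orbit speed at the same r (vis-viva, a = a_t): v_t = √[μ(2/r − 1/a_t)] = 1.97234 km/s.
Δv₁ = |v_t − v_c| = |1.97234 − 4.33176| = 2.359 km/s.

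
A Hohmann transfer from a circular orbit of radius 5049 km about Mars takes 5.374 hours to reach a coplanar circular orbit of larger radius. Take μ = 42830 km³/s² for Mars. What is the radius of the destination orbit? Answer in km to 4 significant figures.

Transfer time t = 5.374 hours = 19346.4 s, and t = π√(a_t³/μ).
So a_t = (μ t²/π²)^(1/3) = (42830 × (19346.4)² / π²)^(1/3) = 11755 km.
Since a_t = (r₁ + r₂)/2, r₂ = 2a_t − r₁ = 2×11755 − 5049 = 18461 km.

r₂ = 18460 km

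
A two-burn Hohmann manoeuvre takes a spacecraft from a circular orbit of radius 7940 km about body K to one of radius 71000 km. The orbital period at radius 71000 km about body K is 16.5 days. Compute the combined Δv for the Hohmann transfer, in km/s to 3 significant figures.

Δv = 0.492 km/s

From Kepler's third law T² = 4π²r³/μ at r = 71000 km, T = 16.5 days = 16.5 × 86400 s = 1.4256×10^6 s: μ = 4π²r³/T² = 6952.47 km³/s².
Transfer-ellipse semi-major axis a_t = (r₁ + r₂)/2 = (7940 + 71000)/2 = 39470 km.
Circular speed at r₁: v₁ = √(μ/r₁) = √(6952.47/7940) = 0.9357 km/s.
On the transfer ellipse at r₁, vis-viva equation gives v_p = √[μ(2/r₁ − 1/a_t)] = 1.255 km/s.
First burn Δv₁ = |v_p − v₁| = 0.3193 km/s.
At r₂, v₂ = √(μ/r₂) = 0.31293 km/s.
Transfer-orbit speed at r₂: v_a = √[μ(2/r₂ − 1/a_t)] = 0.14035 km/s.
Second burn Δv₂ = |v₂ − v_a| = 0.1726 km/s.
Total Δv = Δv₁ + Δv₂ = 0.4919 km/s.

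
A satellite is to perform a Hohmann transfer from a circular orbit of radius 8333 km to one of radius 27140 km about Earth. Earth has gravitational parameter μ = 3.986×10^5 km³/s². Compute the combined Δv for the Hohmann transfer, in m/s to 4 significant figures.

Semi-major axis of the transfer orbit: a_t = (8333 + 27140)/2 = 17736.5 km.
Circular speed at r₁: v₁ = √(μ/r₁) = √(3.986×10^5/8333) = 6.916 km/s.
Transfer-orbit speed at r₁ (v² = μ(2/r − 1/a)): v_p = √[μ(2/r₁ − 1/a_t)] = 8.555 km/s.
First burn Δv₁ = |v_p − v₁| = 1.639 km/s.
At r₂, v₂ = √(μ/r₂) = 3.83234 km/s.
Transfer-orbit speed at r₂: v_a = √[μ(2/r₂ − 1/a_t)] = 2.62682 km/s.
Second burn Δv₂ = |v₂ − v_a| = 1.206 km/s.
Total Δv = Δv₁ + Δv₂ = 2.845 km/s.

Δv = 2845 m/s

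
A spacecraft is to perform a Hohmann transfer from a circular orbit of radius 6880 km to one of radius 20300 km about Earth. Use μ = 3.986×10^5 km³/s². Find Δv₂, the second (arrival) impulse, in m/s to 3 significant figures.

Δv₂ = 1280 m/s

Transfer-ellipse semi-major axis a_t = (r₁ + r₂)/2 = (6880 + 20300)/2 = 13590 km.
On the circular orbit at r = 20300 km, v_c = √(μ/r) = 4.431 km/s.
Vis-viva on the transfer ellipse at r = 20300 km gives v_t = √[μ(2/r − 1/a_t)] = 3.153 km/s.
Δv₂ = |v_t − v_c| = |3.153 − 4.431| = 1.278 km/s.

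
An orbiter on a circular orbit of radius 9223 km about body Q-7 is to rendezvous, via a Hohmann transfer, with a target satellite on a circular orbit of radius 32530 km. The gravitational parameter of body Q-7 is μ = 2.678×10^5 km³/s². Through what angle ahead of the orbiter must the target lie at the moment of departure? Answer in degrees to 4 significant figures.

φ = 87.46°

Transfer-ellipse semi-major axis a_t = (r₁ + r₂)/2 = (9223 + 32530)/2 = 20876.5 km.
The half-period of the transfer ellipse is t = π√(a_t³/μ) = 18311.8 s.
The target's mean motion on its circular orbit is ω₂ = √(μ/r₂³) = 8.82022×10^-5 rad/s.
Angle swept by the target during transfer: ω₂·t = 1.6151 rad = 92.54°.
Arrival is 180° from departure on the ellipse, so φ = 180° − 92.54° = 87.46°.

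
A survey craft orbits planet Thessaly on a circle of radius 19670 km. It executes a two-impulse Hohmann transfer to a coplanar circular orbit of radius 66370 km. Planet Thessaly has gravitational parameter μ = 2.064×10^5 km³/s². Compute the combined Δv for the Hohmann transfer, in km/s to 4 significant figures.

Semi-major axis of the transfer orbit: a_t = (19670 + 66370)/2 = 43020 km.
At r₁ the circular-orbit speed is v₁ = √(μ/r₁) = 3.2393 km/s.
Transfer-orbit speed at r₁ (vis-viva): v_p = √[μ(2/r₁ − 1/a_t)] = 4.0235 km/s.
First burn Δv₁ = |v_p − v₁| = 0.7842 km/s.
Circular speed at r₂: v₂ = √(μ/r₂) = 1.763 km/s.
Transfer-orbit speed at r₂: v_a = √[μ(2/r₂ − 1/a_t)] = 1.192 km/s.
Second burn Δv₂ = |v₂ − v_a| = 0.5710 km/s.
Δv = Δv₁ + Δv₂ = 0.7842 + 0.5710 = 1.355 km/s.

Δv = 1.355 km/s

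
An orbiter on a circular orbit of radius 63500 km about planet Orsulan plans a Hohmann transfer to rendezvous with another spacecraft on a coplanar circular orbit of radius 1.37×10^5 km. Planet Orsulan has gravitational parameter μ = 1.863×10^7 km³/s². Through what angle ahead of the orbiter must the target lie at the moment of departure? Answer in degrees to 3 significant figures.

Semi-major axis of the transfer orbit: a_t = (63500 + 1.370×10^5)/2 = 1.0025×10^5 km.
Transfer time t = π√(a_t³/μ) = 23103 s.
The target's mean motion on its circular orbit is ω₂ = √(μ/r₂³) = 8.5119×10^-5 rad/s.
Angle swept by the target during transfer: ω₂·t = 1.967 rad = 112.7°.
The orbiter traverses 180° on the transfer ellipse, so the target must lead by 180° − 112.7° = 67.3°.

φ = 67.3°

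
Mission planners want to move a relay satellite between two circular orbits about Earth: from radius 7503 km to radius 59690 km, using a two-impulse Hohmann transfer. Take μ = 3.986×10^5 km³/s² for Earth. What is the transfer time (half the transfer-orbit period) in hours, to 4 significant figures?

t = 8.512 hours

Transfer-ellipse semi-major axis a_t = (r₁ + r₂)/2 = (7503 + 59690)/2 = 33596.5 km.
Half the transfer-orbit period gives t = π√(a_t³/μ) = 30642 s.
Converting: 30642 s ÷ 3600 s/hour = 8.512 hours.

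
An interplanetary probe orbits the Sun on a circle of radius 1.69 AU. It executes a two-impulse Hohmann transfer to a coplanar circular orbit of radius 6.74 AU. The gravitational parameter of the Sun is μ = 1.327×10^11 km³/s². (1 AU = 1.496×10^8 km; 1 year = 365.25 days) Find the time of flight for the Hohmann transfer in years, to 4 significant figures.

t = 4.327 years

In km: r₁ = 1.69 × 1.496×10^8 = 2.52824×10^8 km; r₂ = 6.74 × 1.496×10^8 = 1.008304×10^9 km.
Semi-major axis of the transfer orbit: a_t = (2.52824×10^8 + 1.008304×10^9)/2 = 6.30564×10^8 km.
Transfer time t = π√(a_t³/μ) = π√((6.30564×10^8)³ / 1.327×10^11) = 1.3656×10^8 s.
Converting: 1.3656×10^8 s ÷ 3.15576×10^7 s/year (365.25 × 86400) = 4.327 years.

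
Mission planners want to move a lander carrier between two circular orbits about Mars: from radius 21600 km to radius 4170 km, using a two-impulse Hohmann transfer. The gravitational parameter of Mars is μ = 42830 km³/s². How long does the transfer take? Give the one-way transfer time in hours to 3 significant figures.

t = 6.17 hours

Transfer-ellipse semi-major axis a_t = (r₁ + r₂)/2 = (21600 + 4170)/2 = 12885 km.
Transfer time t = π√(a_t³/μ) = π√((12885)³ / 42830) = 22200 s.
Converting: 22200 s ÷ 3600 s/hour = 6.17 hours.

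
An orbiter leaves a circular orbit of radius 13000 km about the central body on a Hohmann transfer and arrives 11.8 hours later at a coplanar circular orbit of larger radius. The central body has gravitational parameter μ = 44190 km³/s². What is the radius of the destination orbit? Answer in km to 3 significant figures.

r₂ = 27100 km

Transfer time t = 11.8 hours = 42480 s, and t = π√(a_t³/μ).
So a_t = (μ t²/π²)^(1/3) = (44190 × (42480)² / π²)^(1/3) = 20066 km.
Since a_t = (r₁ + r₂)/2, r₂ = 2a_t − r₁ = 2×20066 − 13000 = 27132 km.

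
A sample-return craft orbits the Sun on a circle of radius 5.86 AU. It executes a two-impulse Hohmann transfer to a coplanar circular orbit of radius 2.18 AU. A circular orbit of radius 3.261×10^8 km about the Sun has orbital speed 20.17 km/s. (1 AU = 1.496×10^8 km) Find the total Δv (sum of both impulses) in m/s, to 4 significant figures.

Δv = 7425 m/s

From the circular-orbit relation v² = μ/r at r = 3.261×10^8 km: μ = v²r = (20.17)² × 3.261×10^8 = 1.32667×10^11 km³/s².
In km: r₁ = 5.86 × 1.496×10^8 = 8.76656×10^8 km; r₂ = 2.18 × 1.496×10^8 = 3.26128×10^8 km.
Semi-major axis of the transfer orbit: a_t = (8.76656×10^8 + 3.26128×10^8)/2 = 6.01392×10^8 km.
At r₁ the circular-orbit speed is v₁ = √(μ/r₁) = 12.302 km/s.
On the transfer ellipse at r₁, v² = μ(2/r − 1/a) gives v_a = √[μ(2/r₁ − 1/a_t)] = 9.0590 km/s.
First burn Δv₁ = |v_a − v₁| = 3.243 km/s.
At r₂, v₂ = √(μ/r₂) = 20.169 km/s.
Transfer-orbit speed at r₂: v_p = √[μ(2/r₂ − 1/a_t)] = 24.351 km/s.
Second burn Δv₂ = |v₂ − v_p| = 4.182 km/s.
Total Δv = Δv₁ + Δv₂ = 7.425 km/s.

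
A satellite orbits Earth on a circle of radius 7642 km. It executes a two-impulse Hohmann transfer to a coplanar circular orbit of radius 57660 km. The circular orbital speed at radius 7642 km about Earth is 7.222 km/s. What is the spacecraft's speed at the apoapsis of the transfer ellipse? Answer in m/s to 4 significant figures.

v = 1272 m/s

From the circular-orbit relation v² = μ/r at r = 7642 km: μ = v²r = (7.222)² × 7642 = 3.98586×10^5 km³/s².
Semi-major axis of the transfer orbit: a_t = (7642 + 57660)/2 = 32651 km.
The apoapsis of the transfer ellipse is at r = 57660 km.
Vis-viva: v = √[μ(2/r − 1/a_t)] = √[3.98586×10^5 × (2/57660 − 1/32651)] = 1.272 km/s.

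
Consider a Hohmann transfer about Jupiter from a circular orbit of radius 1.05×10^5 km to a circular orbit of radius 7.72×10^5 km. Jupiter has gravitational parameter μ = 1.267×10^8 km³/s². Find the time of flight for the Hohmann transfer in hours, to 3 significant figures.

t = 22.5 hours

Transfer-ellipse semi-major axis a_t = (r₁ + r₂)/2 = (1.050×10^5 + 7.720×10^5)/2 = 4.385×10^5 km.
Half the transfer-orbit period gives t = π√(a_t³/μ) = 81040 s.
Converting: 81040 s ÷ 3600 s/hour = 22.5 hours.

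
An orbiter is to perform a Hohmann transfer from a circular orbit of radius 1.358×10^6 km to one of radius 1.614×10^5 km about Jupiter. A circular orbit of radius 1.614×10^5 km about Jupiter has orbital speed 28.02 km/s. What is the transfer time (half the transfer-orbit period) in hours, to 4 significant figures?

From the circular-orbit relation v² = μ/r at r = 1.614×10^5 km: μ = v²r = (28.02)² × 1.614×10^5 = 1.26718×10^8 km³/s².
Semi-major axis of the transfer orbit: a_t = (1.358×10^6 + 1.614×10^5)/2 = 7.597×10^5 km.
By Kepler's third law the transfer-orbit period is T = 2π√(a_t³/μ), so t = T/2 = 1.848×10^5 s.
Converting: 1.848×10^5 s ÷ 3600 s/hour = 51.33 hours.

t = 51.33 hours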